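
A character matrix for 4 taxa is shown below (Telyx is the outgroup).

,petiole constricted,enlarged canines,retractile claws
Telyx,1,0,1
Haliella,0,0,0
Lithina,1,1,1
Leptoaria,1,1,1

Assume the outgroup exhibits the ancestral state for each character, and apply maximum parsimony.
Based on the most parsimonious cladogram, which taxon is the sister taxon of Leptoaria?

Character polarity is set by the outgroup: the derived state is whichever differs from the outgroup's state, so for petiole constricted, retractile claws the derived state is '0', and for the remaining characters it is '1'.
petiole constricted: derived state '0' in Haliella only — an autapomorphy, so it tells us nothing about relationships among taxa.
enlarged canines (derived state '1') is shared by Leptoaria and Lithina — a synapomorphy uniting that clade.
retractile claws: derived state '0' in Haliella only — an autapomorphy, so it tells us nothing about relationships among taxa.
Most parsimonious ingroup topology: ((Lithina,Leptoaria),Haliella).
Leptoaria and Lithina form a cherry on this tree, so they are sister taxa.

Lithina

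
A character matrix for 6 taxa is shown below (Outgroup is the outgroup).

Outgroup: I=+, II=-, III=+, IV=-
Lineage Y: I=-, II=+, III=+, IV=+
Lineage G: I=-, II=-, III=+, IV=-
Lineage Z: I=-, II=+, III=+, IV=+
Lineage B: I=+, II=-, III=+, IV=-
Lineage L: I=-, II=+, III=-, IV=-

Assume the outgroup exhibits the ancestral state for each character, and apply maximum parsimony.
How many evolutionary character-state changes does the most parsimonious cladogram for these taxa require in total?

4

Character polarity is set by the outgroup: the derived state is whichever differs from the outgroup's state, so for I, III the derived state is '-', and for the remaining characters it is '+'.
Only Lineage G, Lineage L, Lineage Y, and Lineage Z show the derived state '-' for I, supporting them as a clade.
II (derived state '+') is shared by Lineage L, Lineage Y, and Lineage Z — a synapomorphy uniting that clade.
III: derived state '-' in Lineage L only — an autapomorphy, so it tells us nothing about relationships among taxa.
IV (derived state '+') is shared by Lineage Y and Lineage Z — a synapomorphy uniting that clade.
Most parsimonious ingroup topology: ((((Lineage Z,Lineage Y),Lineage L),Lineage G),Lineage B).
Changes per character on this tree: I: 1; II: 1; III: 1; IV: 1.
Total = 4.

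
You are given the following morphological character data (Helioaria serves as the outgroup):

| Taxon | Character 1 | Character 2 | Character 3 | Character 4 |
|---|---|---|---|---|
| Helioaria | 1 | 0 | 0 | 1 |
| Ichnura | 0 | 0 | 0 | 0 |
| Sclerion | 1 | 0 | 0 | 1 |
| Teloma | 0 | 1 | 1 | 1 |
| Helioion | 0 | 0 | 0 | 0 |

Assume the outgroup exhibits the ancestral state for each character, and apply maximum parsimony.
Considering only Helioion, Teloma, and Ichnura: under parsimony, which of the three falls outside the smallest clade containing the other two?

Teloma

Character polarity is set by the outgroup: the derived state is whichever differs from the outgroup's state, so for Character 1, Character 4 the derived state is '0', and for the remaining characters it is '1'.
Character 1 (derived state '0') is shared by Helioion, Ichnura, and Teloma — a synapomorphy uniting that clade.
Character 2 (derived state '1') is unique to Teloma (autapomorphy; uninformative for grouping).
Character 3 (derived state '1') is unique to Teloma (autapomorphy; uninformative for grouping).
Character 4 (derived state '0') is shared by Helioion and Ichnura — a synapomorphy uniting that clade.
Most parsimonious ingroup topology: (((Ichnura,Helioion),Teloma),Sclerion).
Helioion and Ichnura share a more recent common ancestor with each other than either does with Teloma, so Teloma is the least closely related of the three.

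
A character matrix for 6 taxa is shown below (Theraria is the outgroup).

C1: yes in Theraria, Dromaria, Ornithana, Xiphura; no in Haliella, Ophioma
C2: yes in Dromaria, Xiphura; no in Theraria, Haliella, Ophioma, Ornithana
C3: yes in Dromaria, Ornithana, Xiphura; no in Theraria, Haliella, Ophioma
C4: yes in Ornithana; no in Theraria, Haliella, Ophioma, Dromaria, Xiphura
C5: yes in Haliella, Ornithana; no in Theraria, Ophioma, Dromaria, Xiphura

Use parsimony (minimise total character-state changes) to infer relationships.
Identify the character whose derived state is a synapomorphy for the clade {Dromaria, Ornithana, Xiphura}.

Character polarity is set by the outgroup: the derived state is whichever differs from the outgroup's state, so for C1 the derived state is 'no', and for the remaining characters it is 'yes'.
Only Haliella and Ophioma show the derived state 'no' for C1, supporting them as a clade.
Only Dromaria and Xiphura show the derived state 'yes' for C2, supporting them as a clade.
Only Dromaria, Ornithana, and Xiphura show the derived state 'yes' for C3, supporting them as a clade.
C4 (derived state 'yes') is unique to Ornithana (autapomorphy; uninformative for grouping).
C5 (state 'yes') occurs in Haliella and Ornithana but conflicts with the nesting implied by the other characters — most parsimoniously interpreted as homoplasy.
Most parsimonious ingroup topology: ((Haliella,Ophioma),((Dromaria,Xiphura),Ornithana)).
The clade {Dromaria, Ornithana, Xiphura} is supported by C3: its derived state 'yes' occurs in exactly those taxa and in no other taxon (including the outgroup).

C3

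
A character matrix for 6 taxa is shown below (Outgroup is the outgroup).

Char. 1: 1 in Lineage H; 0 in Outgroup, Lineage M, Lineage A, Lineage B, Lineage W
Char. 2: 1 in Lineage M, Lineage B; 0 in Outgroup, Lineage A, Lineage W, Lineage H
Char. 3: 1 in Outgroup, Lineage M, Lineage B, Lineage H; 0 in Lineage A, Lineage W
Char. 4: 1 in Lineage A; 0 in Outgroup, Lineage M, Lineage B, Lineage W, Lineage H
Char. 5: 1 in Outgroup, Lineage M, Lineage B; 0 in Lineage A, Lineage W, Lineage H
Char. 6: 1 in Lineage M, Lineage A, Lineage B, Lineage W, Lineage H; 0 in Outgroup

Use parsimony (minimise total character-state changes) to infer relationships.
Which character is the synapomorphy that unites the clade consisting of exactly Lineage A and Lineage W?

Char. 3

Character polarity is set by the outgroup: the derived state is whichever differs from the outgroup's state, so for Char. 3, Char. 5 the derived state is '0', and for the remaining characters it is '1'.
Char. 1 (derived state '1') is unique to Lineage H (autapomorphy; uninformative for grouping).
Char. 2: derived state '1' in Lineage B and Lineage M only — synapomorphy for {Lineage B, Lineage M}.
Char. 3 (derived state '0') is shared by Lineage A and Lineage W — a synapomorphy uniting that clade.
Char. 4: derived state '1' in Lineage A only — an autapomorphy, so it tells us nothing about relationships among taxa.
Char. 5 (derived state '0') is shared by Lineage A, Lineage H, and Lineage W — a synapomorphy uniting that clade.
All ingroup taxa share the derived state '1' for Char. 6; it defines the ingroup but does not resolve relationships within it.
Most parsimonious ingroup topology: ((Lineage M,Lineage B),((Lineage A,Lineage W),Lineage H)).
The clade {Lineage A, Lineage W} is supported by Char. 3: its derived state '0' occurs in exactly those taxa and in no other taxon (including the outgroup).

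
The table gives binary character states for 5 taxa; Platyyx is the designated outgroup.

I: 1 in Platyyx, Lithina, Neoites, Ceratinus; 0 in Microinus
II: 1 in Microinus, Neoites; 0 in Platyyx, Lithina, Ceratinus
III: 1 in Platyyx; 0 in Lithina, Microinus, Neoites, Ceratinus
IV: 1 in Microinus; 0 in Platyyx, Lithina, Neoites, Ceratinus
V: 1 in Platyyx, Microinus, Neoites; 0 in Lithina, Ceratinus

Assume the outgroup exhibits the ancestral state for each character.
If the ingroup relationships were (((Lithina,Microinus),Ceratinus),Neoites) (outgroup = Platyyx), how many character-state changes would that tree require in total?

Map each character onto (((Lithina,Microinus),Ceratinus),Neoites) (rooted by Platyyx) and count the minimum state changes it requires (Fitch parsimony):
I: 1; II: 2; III: 1; IV: 1; V: 2.
Total tree length = 7.

7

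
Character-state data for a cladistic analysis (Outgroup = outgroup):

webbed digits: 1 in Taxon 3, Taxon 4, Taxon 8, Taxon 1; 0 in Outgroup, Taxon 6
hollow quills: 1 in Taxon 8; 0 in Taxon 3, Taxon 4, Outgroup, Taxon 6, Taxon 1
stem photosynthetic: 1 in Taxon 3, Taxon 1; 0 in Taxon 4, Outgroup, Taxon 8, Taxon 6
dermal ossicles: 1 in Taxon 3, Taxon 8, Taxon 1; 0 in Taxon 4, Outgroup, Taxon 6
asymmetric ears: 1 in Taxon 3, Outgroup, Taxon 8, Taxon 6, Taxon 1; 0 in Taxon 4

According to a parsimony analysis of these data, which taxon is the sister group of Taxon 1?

Taxon 3

Character polarity is set by the outgroup: the derived state is whichever differs from the outgroup's state, so for asymmetric ears the derived state is '0', and for the remaining characters it is '1'.
webbed digits: derived state '1' in Taxon 1, Taxon 3, Taxon 4, and Taxon 8 only — synapomorphy for {Taxon 1, Taxon 3, Taxon 4, Taxon 8}.
hollow quills (derived state '1') is unique to Taxon 8 (autapomorphy; uninformative for grouping).
stem photosynthetic (derived state '1') is shared by Taxon 1 and Taxon 3 — a synapomorphy uniting that clade.
dermal ossicles (derived state '1') is shared by Taxon 1, Taxon 3, and Taxon 8 — a synapomorphy uniting that clade.
asymmetric ears: derived state '0' in Taxon 4 only — an autapomorphy, so it tells us nothing about relationships among taxa.
Most parsimonious ingroup topology: ((Taxon 4,(Taxon 8,(Taxon 1,Taxon 3))),Taxon 6).
Taxon 1 and Taxon 3 form a cherry on this tree, so they are sister taxa.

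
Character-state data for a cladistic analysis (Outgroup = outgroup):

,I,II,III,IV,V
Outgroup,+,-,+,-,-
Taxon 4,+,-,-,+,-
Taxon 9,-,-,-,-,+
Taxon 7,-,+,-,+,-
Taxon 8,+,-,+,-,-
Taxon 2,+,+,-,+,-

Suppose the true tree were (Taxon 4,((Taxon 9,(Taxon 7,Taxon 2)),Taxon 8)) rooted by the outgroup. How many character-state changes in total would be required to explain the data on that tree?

Map each character onto (Taxon 4,((Taxon 9,(Taxon 7,Taxon 2)),Taxon 8)) (rooted by Outgroup) and count the minimum state changes it requires (Fitch parsimony):
I: 2; II: 1; III: 2; IV: 2; V: 1.
Total tree length = 8.

8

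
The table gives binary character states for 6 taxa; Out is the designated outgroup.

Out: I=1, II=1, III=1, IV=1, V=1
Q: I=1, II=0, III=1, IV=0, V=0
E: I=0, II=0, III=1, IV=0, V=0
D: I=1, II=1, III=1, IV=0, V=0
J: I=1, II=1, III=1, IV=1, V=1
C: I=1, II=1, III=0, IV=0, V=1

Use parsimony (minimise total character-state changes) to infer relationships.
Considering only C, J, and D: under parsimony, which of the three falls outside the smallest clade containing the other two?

The outgroup has state '1' for every character, so '0' is the derived state throughout.
I: derived state '0' in E only — an autapomorphy, so it tells us nothing about relationships among taxa.
II: derived state '0' in E and Q only — synapomorphy for {E, Q}.
III: derived state '0' in C only — an autapomorphy, so it tells us nothing about relationships among taxa.
IV (derived state '0') is shared by C, D, E, and Q — a synapomorphy uniting that clade.
V: derived state '0' in D, E, and Q only — synapomorphy for {D, E, Q}.
Most parsimonious ingroup topology: ((((Q,E),D),C),J).
C and D share a more recent common ancestor with each other than either does with J, so J is the least closely related of the three.

J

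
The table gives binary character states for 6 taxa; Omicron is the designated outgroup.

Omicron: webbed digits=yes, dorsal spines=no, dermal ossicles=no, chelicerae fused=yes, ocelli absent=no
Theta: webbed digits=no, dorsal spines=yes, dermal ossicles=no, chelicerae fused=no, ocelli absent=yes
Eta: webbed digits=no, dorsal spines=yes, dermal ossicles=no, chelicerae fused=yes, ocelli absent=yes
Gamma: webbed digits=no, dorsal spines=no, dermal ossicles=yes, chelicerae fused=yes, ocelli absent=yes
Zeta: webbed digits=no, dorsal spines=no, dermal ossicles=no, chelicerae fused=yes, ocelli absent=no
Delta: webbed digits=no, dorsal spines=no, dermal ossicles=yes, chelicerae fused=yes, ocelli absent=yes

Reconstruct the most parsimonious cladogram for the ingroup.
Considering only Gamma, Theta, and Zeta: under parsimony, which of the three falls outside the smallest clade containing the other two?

Zeta

Character polarity is set by the outgroup: the derived state is whichever differs from the outgroup's state, so for webbed digits, chelicerae fused the derived state is 'no', and for the remaining characters it is 'yes'.
All ingroup taxa share the derived state 'no' for webbed digits; it defines the ingroup but does not resolve relationships within it.
dorsal spines (derived state 'yes') is shared by Eta and Theta — a synapomorphy uniting that clade.
dermal ossicles: derived state 'yes' in Delta and Gamma only — synapomorphy for {Delta, Gamma}.
chelicerae fused (derived state 'no') is unique to Theta (autapomorphy; uninformative for grouping).
ocelli absent: derived state 'yes' in Delta, Eta, Gamma, and Theta only — synapomorphy for {Delta, Eta, Gamma, Theta}.
Most parsimonious ingroup topology: (((Theta,Eta),(Gamma,Delta)),Zeta).
Gamma and Theta share a more recent common ancestor with each other than either does with Zeta, so Zeta is the least closely related of the three.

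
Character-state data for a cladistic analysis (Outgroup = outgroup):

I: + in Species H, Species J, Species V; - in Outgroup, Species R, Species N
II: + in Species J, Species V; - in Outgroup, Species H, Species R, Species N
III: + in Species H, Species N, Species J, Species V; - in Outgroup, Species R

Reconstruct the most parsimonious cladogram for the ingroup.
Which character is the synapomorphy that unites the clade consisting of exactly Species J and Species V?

II

The outgroup has state '-' for every character, so '+' is the derived state throughout.
Only Species H, Species J, and Species V show the derived state '+' for I, supporting them as a clade.
II: derived state '+' in Species J and Species V only — synapomorphy for {Species J, Species V}.
Only Species H, Species J, Species N, and Species V show the derived state '+' for III, supporting them as a clade.
Most parsimonious ingroup topology: (((Species H,(Species J,Species V)),Species N),Species R).
The clade {Species J, Species V} is supported by II: its derived state '+' occurs in exactly those taxa and in no other taxon (including the outgroup).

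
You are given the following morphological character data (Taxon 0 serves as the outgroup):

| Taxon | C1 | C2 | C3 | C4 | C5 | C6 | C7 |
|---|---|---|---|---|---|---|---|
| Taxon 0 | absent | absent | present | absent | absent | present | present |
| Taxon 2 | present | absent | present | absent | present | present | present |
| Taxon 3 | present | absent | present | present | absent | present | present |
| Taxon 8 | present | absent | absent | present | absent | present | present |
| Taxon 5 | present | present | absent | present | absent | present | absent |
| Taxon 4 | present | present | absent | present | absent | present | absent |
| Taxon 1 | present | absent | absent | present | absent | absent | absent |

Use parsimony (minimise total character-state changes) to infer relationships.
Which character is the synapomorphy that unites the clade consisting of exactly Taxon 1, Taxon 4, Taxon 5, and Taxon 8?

Character polarity is set by the outgroup: the derived state is whichever differs from the outgroup's state, so for C3, C6, C7 the derived state is 'absent', and for the remaining characters it is 'present'.
All ingroup taxa share the derived state 'present' for C1; it defines the ingroup but does not resolve relationships within it.
Only Taxon 4 and Taxon 5 show the derived state 'present' for C2, supporting them as a clade.
Only Taxon 1, Taxon 4, Taxon 5, and Taxon 8 show the derived state 'absent' for C3, supporting them as a clade.
C4 (derived state 'present') is shared by Taxon 1, Taxon 3, Taxon 4, Taxon 5, and Taxon 8 — a synapomorphy uniting that clade.
C5 (derived state 'present') is unique to Taxon 2 (autapomorphy; uninformative for grouping).
C6 (derived state 'absent') is unique to Taxon 1 (autapomorphy; uninformative for grouping).
Only Taxon 1, Taxon 4, and Taxon 5 show the derived state 'absent' for C7, supporting them as a clade.
Most parsimonious ingroup topology: (Taxon 2,(Taxon 3,(Taxon 8,((Taxon 5,Taxon 4),Taxon 1)))).
The clade {Taxon 1, Taxon 4, Taxon 5, Taxon 8} is supported by C3: its derived state 'absent' occurs in exactly those taxa and in no other taxon (including the outgroup).

C3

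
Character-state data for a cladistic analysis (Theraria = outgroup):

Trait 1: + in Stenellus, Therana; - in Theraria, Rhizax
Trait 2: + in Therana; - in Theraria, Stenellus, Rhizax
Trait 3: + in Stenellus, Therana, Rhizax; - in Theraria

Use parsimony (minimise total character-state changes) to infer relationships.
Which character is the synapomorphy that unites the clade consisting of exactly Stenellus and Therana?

The outgroup has state '-' for every character, so '+' is the derived state throughout.
Trait 1 (derived state '+') is shared by Stenellus and Therana — a synapomorphy uniting that clade.
Trait 2 (derived state '+') is unique to Therana (autapomorphy; uninformative for grouping).
All ingroup taxa share the derived state '+' for Trait 3; it defines the ingroup but does not resolve relationships within it.
Most parsimonious ingroup topology: ((Stenellus,Therana),Rhizax).
The clade {Stenellus, Therana} is supported by Trait 1: its derived state '+' occurs in exactly those taxa and in no other taxon (including the outgroup).

Trait 1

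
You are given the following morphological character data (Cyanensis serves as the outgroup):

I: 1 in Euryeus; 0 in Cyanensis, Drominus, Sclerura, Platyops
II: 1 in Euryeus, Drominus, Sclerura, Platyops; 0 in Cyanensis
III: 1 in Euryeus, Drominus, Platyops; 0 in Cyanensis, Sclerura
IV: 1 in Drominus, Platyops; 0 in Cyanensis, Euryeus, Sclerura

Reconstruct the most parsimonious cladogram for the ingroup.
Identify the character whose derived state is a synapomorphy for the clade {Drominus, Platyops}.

The outgroup has state '0' for every character, so '1' is the derived state throughout.
I (derived state '1') is unique to Euryeus (autapomorphy; uninformative for grouping).
II (derived state '1') is shared by all ingroup taxa — unites the whole ingroup.
III (derived state '1') is shared by Drominus, Euryeus, and Platyops — a synapomorphy uniting that clade.
IV (derived state '1') is shared by Drominus and Platyops — a synapomorphy uniting that clade.
Most parsimonious ingroup topology: ((Euryeus,(Drominus,Platyops)),Sclerura).
The clade {Drominus, Platyops} is supported by IV: its derived state '1' occurs in exactly those taxa and in no other taxon (including the outgroup).

IV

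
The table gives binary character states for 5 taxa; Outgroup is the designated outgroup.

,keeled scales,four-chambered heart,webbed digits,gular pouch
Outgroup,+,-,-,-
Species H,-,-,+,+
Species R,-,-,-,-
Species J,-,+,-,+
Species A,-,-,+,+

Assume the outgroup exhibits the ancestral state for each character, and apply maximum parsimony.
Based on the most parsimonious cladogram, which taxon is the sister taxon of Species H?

Species A

Character polarity is set by the outgroup: the derived state is whichever differs from the outgroup's state, so for keeled scales the derived state is '-', and for the remaining characters it is '+'.
All ingroup taxa share the derived state '-' for keeled scales; it defines the ingroup but does not resolve relationships within it.
four-chambered heart: derived state '+' in Species J only — an autapomorphy, so it tells us nothing about relationships among taxa.
Only Species A and Species H show the derived state '+' for webbed digits, supporting them as a clade.
gular pouch (derived state '+') is shared by Species A, Species H, and Species J — a synapomorphy uniting that clade.
Most parsimonious ingroup topology: (((Species H,Species A),Species J),Species R).
Species H and Species A form a cherry on this tree, so they are sister taxa.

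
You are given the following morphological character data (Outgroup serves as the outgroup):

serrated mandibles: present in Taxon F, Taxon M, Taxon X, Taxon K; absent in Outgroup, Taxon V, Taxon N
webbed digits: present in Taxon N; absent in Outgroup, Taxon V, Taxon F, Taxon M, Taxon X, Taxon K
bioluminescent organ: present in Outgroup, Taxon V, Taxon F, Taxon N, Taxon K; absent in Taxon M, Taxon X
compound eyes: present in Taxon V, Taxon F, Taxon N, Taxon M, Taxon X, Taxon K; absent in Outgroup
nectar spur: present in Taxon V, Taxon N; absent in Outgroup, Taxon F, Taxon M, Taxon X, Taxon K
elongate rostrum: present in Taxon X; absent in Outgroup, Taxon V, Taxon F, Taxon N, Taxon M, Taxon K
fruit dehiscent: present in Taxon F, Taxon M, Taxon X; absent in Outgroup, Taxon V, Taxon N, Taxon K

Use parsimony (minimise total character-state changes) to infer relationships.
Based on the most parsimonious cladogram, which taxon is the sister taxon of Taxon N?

Taxon V

Character polarity is set by the outgroup: the derived state is whichever differs from the outgroup's state, so for bioluminescent organ the derived state is 'absent', and for the remaining characters it is 'present'.
serrated mandibles: derived state 'present' in Taxon F, Taxon K, Taxon M, and Taxon X only — synapomorphy for {Taxon F, Taxon K, Taxon M, Taxon X}.
webbed digits: derived state 'present' in Taxon N only — an autapomorphy, so it tells us nothing about relationships among taxa.
bioluminescent organ: derived state 'absent' in Taxon M and Taxon X only — synapomorphy for {Taxon M, Taxon X}.
compound eyes (derived state 'present') is shared by all ingroup taxa — unites the whole ingroup.
nectar spur: derived state 'present' in Taxon N and Taxon V only — synapomorphy for {Taxon N, Taxon V}.
elongate rostrum: derived state 'present' in Taxon X only — an autapomorphy, so it tells us nothing about relationships among taxa.
fruit dehiscent: derived state 'present' in Taxon F, Taxon M, and Taxon X only — synapomorphy for {Taxon F, Taxon M, Taxon X}.
Most parsimonious ingroup topology: ((Taxon V,Taxon N),((Taxon F,(Taxon M,Taxon X)),Taxon K)).
Taxon N and Taxon V form a cherry on this tree, so they are sister taxa.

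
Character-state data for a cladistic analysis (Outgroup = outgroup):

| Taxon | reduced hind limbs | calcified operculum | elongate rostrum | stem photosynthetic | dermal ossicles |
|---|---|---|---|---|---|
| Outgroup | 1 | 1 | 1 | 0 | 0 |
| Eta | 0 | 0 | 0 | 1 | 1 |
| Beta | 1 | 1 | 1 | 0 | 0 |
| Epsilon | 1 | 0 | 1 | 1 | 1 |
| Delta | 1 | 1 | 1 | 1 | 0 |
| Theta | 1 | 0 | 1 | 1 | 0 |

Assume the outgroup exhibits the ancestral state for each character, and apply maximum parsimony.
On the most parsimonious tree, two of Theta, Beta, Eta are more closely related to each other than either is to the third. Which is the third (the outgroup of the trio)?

Character polarity is set by the outgroup: the derived state is whichever differs from the outgroup's state, so for reduced hind limbs, calcified operculum, elongate rostrum the derived state is '0', and for the remaining characters it is '1'.
reduced hind limbs (derived state '0') is unique to Eta (autapomorphy; uninformative for grouping).
Only Epsilon, Eta, and Theta show the derived state '0' for calcified operculum, supporting them as a clade.
elongate rostrum: derived state '0' in Eta only — an autapomorphy, so it tells us nothing about relationships among taxa.
Only Delta, Epsilon, Eta, and Theta show the derived state '1' for stem photosynthetic, supporting them as a clade.
Only Epsilon and Eta show the derived state '1' for dermal ossicles, supporting them as a clade.
Most parsimonious ingroup topology: ((((Eta,Epsilon),Theta),Delta),Beta).
Eta and Theta share a more recent common ancestor with each other than either does with Beta, so Beta is the least closely related of the three.

Beta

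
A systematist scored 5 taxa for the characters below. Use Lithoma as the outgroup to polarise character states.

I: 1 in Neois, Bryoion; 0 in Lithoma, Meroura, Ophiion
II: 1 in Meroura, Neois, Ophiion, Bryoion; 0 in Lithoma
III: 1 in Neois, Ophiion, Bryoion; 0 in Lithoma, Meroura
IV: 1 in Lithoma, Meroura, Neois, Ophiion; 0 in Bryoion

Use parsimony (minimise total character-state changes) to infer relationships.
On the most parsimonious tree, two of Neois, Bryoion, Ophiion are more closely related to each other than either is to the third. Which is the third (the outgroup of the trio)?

Character polarity is set by the outgroup: the derived state is whichever differs from the outgroup's state, so for IV the derived state is '0', and for the remaining characters it is '1'.
Only Bryoion and Neois show the derived state '1' for I, supporting them as a clade.
II (derived state '1') is shared by all ingroup taxa — unites the whole ingroup.
III: derived state '1' in Bryoion, Neois, and Ophiion only — synapomorphy for {Bryoion, Neois, Ophiion}.
IV: derived state '0' in Bryoion only — an autapomorphy, so it tells us nothing about relationships among taxa.
Most parsimonious ingroup topology: (Meroura,((Neois,Bryoion),Ophiion)).
Bryoion and Neois share a more recent common ancestor with each other than either does with Ophiion, so Ophiion is the least closely related of the three.

Ophiion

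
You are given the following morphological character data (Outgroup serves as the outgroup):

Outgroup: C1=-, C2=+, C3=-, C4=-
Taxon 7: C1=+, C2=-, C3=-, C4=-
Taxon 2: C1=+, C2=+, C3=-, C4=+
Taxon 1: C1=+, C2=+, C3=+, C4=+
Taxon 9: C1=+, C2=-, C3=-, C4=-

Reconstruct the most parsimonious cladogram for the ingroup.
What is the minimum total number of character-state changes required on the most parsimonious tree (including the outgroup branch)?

4

Character polarity is set by the outgroup: the derived state is whichever differs from the outgroup's state, so for C2 the derived state is '-', and for the remaining characters it is '+'.
C1 (derived state '+') is shared by all ingroup taxa — unites the whole ingroup.
C2: derived state '-' in Taxon 7 and Taxon 9 only — synapomorphy for {Taxon 7, Taxon 9}.
C3: derived state '+' in Taxon 1 only — an autapomorphy, so it tells us nothing about relationships among taxa.
C4 (derived state '+') is shared by Taxon 1 and Taxon 2 — a synapomorphy uniting that clade.
Most parsimonious ingroup topology: ((Taxon 7,Taxon 9),(Taxon 2,Taxon 1)).
Changes per character on this tree: C1: 1; C2: 1; C3: 1; C4: 1.
Total = 4.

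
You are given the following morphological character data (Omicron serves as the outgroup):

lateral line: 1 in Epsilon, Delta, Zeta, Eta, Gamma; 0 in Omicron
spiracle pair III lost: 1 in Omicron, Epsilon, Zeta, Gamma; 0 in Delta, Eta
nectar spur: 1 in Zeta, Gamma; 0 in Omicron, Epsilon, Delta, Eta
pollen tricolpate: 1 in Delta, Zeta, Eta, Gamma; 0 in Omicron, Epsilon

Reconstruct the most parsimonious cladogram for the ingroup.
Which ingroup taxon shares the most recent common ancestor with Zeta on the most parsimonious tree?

Gamma

Character polarity is set by the outgroup: the derived state is whichever differs from the outgroup's state, so for spiracle pair III lost the derived state is '0', and for the remaining characters it is '1'.
lateral line (derived state '1') is shared by all ingroup taxa — unites the whole ingroup.
spiracle pair III lost: derived state '0' in Delta and Eta only — synapomorphy for {Delta, Eta}.
nectar spur (derived state '1') is shared by Gamma and Zeta — a synapomorphy uniting that clade.
pollen tricolpate (derived state '1') is shared by Delta, Eta, Gamma, and Zeta — a synapomorphy uniting that clade.
Most parsimonious ingroup topology: (Epsilon,((Delta,Eta),(Zeta,Gamma))).
Zeta and Gamma form a cherry on this tree, so they are sister taxa.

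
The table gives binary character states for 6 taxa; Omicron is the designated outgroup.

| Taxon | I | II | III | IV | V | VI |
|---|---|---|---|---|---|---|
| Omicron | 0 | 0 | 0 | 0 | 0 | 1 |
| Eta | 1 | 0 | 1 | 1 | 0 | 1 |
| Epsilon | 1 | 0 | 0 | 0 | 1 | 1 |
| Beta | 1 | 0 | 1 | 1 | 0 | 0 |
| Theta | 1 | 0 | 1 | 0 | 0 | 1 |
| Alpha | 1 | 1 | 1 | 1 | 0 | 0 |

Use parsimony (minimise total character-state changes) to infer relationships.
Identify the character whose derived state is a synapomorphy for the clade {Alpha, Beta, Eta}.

IV

Character polarity is set by the outgroup: the derived state is whichever differs from the outgroup's state, so for VI the derived state is '0', and for the remaining characters it is '1'.
All ingroup taxa share the derived state '1' for I; it defines the ingroup but does not resolve relationships within it.
II: derived state '1' in Alpha only — an autapomorphy, so it tells us nothing about relationships among taxa.
III (derived state '1') is shared by Alpha, Beta, Eta, and Theta — a synapomorphy uniting that clade.
IV (derived state '1') is shared by Alpha, Beta, and Eta — a synapomorphy uniting that clade.
V: derived state '1' in Epsilon only — an autapomorphy, so it tells us nothing about relationships among taxa.
VI (derived state '0') is shared by Alpha and Beta — a synapomorphy uniting that clade.
Most parsimonious ingroup topology: (((Eta,(Beta,Alpha)),Theta),Epsilon).
The clade {Alpha, Beta, Eta} is supported by IV: its derived state '1' occurs in exactly those taxa and in no other taxon (including the outgroup).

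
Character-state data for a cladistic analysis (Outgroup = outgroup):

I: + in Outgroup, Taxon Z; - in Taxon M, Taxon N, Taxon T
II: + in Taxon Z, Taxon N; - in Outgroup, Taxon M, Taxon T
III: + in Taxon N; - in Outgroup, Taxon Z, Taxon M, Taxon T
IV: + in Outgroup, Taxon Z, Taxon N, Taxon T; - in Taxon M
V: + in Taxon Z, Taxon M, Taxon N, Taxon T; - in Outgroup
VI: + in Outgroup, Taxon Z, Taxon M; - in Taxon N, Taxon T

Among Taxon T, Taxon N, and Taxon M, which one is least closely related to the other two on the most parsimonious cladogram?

Character polarity is set by the outgroup: the derived state is whichever differs from the outgroup's state, so for I, IV, VI the derived state is '-', and for the remaining characters it is '+'.
I: derived state '-' in Taxon M, Taxon N, and Taxon T only — synapomorphy for {Taxon M, Taxon N, Taxon T}.
II groups Taxon N and Taxon Z, which is incompatible with the clades supported by the remaining characters; treating it as convergent (homoplasy) costs fewer steps than any alternative tree.
III (derived state '+') is unique to Taxon N (autapomorphy; uninformative for grouping).
IV: derived state '-' in Taxon M only — an autapomorphy, so it tells us nothing about relationships among taxa.
V (derived state '+') is shared by all ingroup taxa — unites the whole ingroup.
VI: derived state '-' in Taxon N and Taxon T only — synapomorphy for {Taxon N, Taxon T}.
Most parsimonious ingroup topology: (Taxon Z,(Taxon M,(Taxon N,Taxon T))).
Taxon T and Taxon N share a more recent common ancestor with each other than either does with Taxon M, so Taxon M is the least closely related of the three.

Taxon M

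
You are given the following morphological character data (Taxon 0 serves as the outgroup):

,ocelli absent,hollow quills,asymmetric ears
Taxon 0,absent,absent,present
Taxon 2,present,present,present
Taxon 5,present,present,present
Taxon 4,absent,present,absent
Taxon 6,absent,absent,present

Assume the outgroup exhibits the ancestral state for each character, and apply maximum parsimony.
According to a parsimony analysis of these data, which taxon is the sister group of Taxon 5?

Taxon 2

Character polarity is set by the outgroup: the derived state is whichever differs from the outgroup's state, so for asymmetric ears the derived state is 'absent', and for the remaining characters it is 'present'.
ocelli absent: derived state 'present' in Taxon 2 and Taxon 5 only — synapomorphy for {Taxon 2, Taxon 5}.
Only Taxon 2, Taxon 4, and Taxon 5 show the derived state 'present' for hollow quills, supporting them as a clade.
asymmetric ears (derived state 'absent') is unique to Taxon 4 (autapomorphy; uninformative for grouping).
Most parsimonious ingroup topology: (((Taxon 2,Taxon 5),Taxon 4),Taxon 6).
Taxon 5 and Taxon 2 form a cherry on this tree, so they are sister taxa.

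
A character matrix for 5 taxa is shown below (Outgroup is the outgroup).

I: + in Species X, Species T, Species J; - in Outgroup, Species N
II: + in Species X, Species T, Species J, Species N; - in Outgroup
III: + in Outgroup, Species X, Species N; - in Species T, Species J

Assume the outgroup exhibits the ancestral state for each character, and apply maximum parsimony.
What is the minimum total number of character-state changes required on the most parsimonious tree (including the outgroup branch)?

Character polarity is set by the outgroup: the derived state is whichever differs from the outgroup's state, so for III the derived state is '-', and for the remaining characters it is '+'.
I: derived state '+' in Species J, Species T, and Species X only — synapomorphy for {Species J, Species T, Species X}.
II (derived state '+') is shared by all ingroup taxa — unites the whole ingroup.
Only Species J and Species T show the derived state '-' for III, supporting them as a clade.
Most parsimonious ingroup topology: ((Species X,(Species T,Species J)),Species N).
Changes per character on this tree: I: 1; II: 1; III: 1.
Total = 3.

3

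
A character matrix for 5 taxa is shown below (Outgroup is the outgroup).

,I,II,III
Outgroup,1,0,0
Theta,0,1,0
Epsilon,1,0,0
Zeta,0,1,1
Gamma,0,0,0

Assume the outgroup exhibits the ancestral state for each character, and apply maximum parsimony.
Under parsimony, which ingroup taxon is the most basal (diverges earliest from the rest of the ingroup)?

Epsilon

Character polarity is set by the outgroup: the derived state is whichever differs from the outgroup's state, so for I the derived state is '0', and for the remaining characters it is '1'.
I (derived state '0') is shared by Gamma, Theta, and Zeta — a synapomorphy uniting that clade.
Only Theta and Zeta show the derived state '1' for II, supporting them as a clade.
III: derived state '1' in Zeta only — an autapomorphy, so it tells us nothing about relationships among taxa.
Most parsimonious ingroup topology: (((Theta,Zeta),Gamma),Epsilon).
Epsilon is sister to the clade containing all other ingroup taxa, so it is the earliest-diverging (most basal) ingroup lineage.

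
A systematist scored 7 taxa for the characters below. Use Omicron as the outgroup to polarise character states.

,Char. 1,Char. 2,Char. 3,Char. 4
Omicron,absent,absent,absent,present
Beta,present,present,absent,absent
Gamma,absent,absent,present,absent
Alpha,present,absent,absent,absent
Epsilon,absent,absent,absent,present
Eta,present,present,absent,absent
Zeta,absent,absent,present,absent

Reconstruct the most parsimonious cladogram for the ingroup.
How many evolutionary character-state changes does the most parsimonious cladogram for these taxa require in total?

4

Character polarity is set by the outgroup: the derived state is whichever differs from the outgroup's state, so for Char. 4 the derived state is 'absent', and for the remaining characters it is 'present'.
Only Alpha, Beta, and Eta show the derived state 'present' for Char. 1, supporting them as a clade.
Only Beta and Eta show the derived state 'present' for Char. 2, supporting them as a clade.
Char. 3 (derived state 'present') is shared by Gamma and Zeta — a synapomorphy uniting that clade.
Only Alpha, Beta, Eta, Gamma, and Zeta show the derived state 'absent' for Char. 4, supporting them as a clade.
Most parsimonious ingroup topology: ((((Beta,Eta),Alpha),(Gamma,Zeta)),Epsilon).
Changes per character on this tree: Char. 1: 1; Char. 2: 1; Char. 3: 1; Char. 4: 1.
Total = 4.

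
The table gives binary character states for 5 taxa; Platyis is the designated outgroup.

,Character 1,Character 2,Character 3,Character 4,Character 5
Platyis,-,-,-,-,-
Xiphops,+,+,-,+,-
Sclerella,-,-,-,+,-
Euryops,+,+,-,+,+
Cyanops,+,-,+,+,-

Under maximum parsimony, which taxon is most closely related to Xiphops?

Euryops

The outgroup has state '-' for every character, so '+' is the derived state throughout.
Character 1 (derived state '+') is shared by Cyanops, Euryops, and Xiphops — a synapomorphy uniting that clade.
Character 2 (derived state '+') is shared by Euryops and Xiphops — a synapomorphy uniting that clade.
Character 3 (derived state '+') is unique to Cyanops (autapomorphy; uninformative for grouping).
All ingroup taxa share the derived state '+' for Character 4; it defines the ingroup but does not resolve relationships within it.
Character 5: derived state '+' in Euryops only — an autapomorphy, so it tells us nothing about relationships among taxa.
Most parsimonious ingroup topology: (((Xiphops,Euryops),Cyanops),Sclerella).
Xiphops and Euryops form a cherry on this tree, so they are sister taxa.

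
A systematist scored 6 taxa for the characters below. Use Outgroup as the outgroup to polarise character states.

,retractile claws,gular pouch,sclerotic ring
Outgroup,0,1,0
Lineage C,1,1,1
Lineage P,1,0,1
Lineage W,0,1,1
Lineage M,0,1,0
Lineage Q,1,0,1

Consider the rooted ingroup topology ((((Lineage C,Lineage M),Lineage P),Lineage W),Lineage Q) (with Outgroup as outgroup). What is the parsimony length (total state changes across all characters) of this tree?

7

Map each character onto ((((Lineage C,Lineage M),Lineage P),Lineage W),Lineage Q) (rooted by Outgroup) and count the minimum state changes it requires (Fitch parsimony):
retractile claws: 3; gular pouch: 2; sclerotic ring: 2.
Total tree length = 7.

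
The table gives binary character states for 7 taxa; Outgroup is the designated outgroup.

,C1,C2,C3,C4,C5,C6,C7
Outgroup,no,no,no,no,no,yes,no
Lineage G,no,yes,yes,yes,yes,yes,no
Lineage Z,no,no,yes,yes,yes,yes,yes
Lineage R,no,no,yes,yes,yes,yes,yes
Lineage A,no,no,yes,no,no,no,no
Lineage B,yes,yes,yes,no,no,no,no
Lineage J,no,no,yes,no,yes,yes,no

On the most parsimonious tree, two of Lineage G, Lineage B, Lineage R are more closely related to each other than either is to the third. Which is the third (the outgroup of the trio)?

Character polarity is set by the outgroup: the derived state is whichever differs from the outgroup's state, so for C6 the derived state is 'no', and for the remaining characters it is 'yes'.
C1: derived state 'yes' in Lineage B only — an autapomorphy, so it tells us nothing about relationships among taxa.
C2 (state 'yes') occurs in Lineage B and Lineage G but conflicts with the nesting implied by the other characters — most parsimoniously interpreted as homoplasy.
C3 (derived state 'yes') is shared by all ingroup taxa — unites the whole ingroup.
Only Lineage G, Lineage R, and Lineage Z show the derived state 'yes' for C4, supporting them as a clade.
C5 (derived state 'yes') is shared by Lineage G, Lineage J, Lineage R, and Lineage Z — a synapomorphy uniting that clade.
C6 (derived state 'no') is shared by Lineage A and Lineage B — a synapomorphy uniting that clade.
Only Lineage R and Lineage Z show the derived state 'yes' for C7, supporting them as a clade.
Most parsimonious ingroup topology: (((Lineage G,(Lineage Z,Lineage R)),Lineage J),(Lineage A,Lineage B)).
Lineage R and Lineage G share a more recent common ancestor with each other than either does with Lineage B, so Lineage B is the least closely related of the three.

Lineage B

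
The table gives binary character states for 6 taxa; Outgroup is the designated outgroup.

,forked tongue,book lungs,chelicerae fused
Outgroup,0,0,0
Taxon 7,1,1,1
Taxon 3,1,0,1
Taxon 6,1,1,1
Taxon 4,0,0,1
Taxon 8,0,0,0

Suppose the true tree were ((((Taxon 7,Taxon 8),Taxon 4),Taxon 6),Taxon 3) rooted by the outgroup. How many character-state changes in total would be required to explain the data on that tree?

Map each character onto ((((Taxon 7,Taxon 8),Taxon 4),Taxon 6),Taxon 3) (rooted by Outgroup) and count the minimum state changes it requires (Fitch parsimony):
forked tongue: 3; book lungs: 2; chelicerae fused: 2.
Total tree length = 7.

7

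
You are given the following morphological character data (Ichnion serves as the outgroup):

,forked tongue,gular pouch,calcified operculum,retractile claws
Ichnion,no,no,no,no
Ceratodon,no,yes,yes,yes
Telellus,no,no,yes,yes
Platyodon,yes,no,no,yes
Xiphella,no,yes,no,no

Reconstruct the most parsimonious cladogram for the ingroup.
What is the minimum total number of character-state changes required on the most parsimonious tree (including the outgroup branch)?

5

The outgroup has state 'no' for every character, so 'yes' is the derived state throughout.
forked tongue: derived state 'yes' in Platyodon only — an autapomorphy, so it tells us nothing about relationships among taxa.
gular pouch (state 'yes') occurs in Ceratodon and Xiphella but conflicts with the nesting implied by the other characters — most parsimoniously interpreted as homoplasy.
Only Ceratodon and Telellus show the derived state 'yes' for calcified operculum, supporting them as a clade.
retractile claws (derived state 'yes') is shared by Ceratodon, Platyodon, and Telellus — a synapomorphy uniting that clade.
Most parsimonious ingroup topology: (((Ceratodon,Telellus),Platyodon),Xiphella).
Changes per character on this tree: forked tongue: 1; gular pouch: 2; calcified operculum: 1; retractile claws: 1.
Total = 5.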